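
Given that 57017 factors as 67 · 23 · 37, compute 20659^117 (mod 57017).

Mod 67: 20659 ≡ 23; by Fermat, exponent reduces to 117 mod 66 = 51; 23^51 ≡ 24 (mod 67).
Mod 23: 20659 ≡ 5; by Fermat, exponent reduces to 117 mod 22 = 7; 5^7 ≡ 17 (mod 23).
Mod 37: 20659 ≡ 13; by Fermat, exponent reduces to 117 mod 36 = 9; 13^9 ≡ 6 (mod 37).
Combine by CRT: x ≡ 24 (mod 67), x ≡ 17 (mod 23), x ≡ 6 (mod 37) ⇒ x ≡ 56505 (mod 57017).

56505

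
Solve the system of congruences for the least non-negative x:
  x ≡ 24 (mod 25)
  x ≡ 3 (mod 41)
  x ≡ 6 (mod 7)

3324

The moduli are pairwise coprime; N = 25·41·7 = 7175.
N/25 = 287; 287 ≡ 12 (mod 25); 12·23 ≡ 1, so inverse 23.
N/41 = 175; 175 ≡ 11 (mod 41); 11·15 ≡ 1, so inverse 15.
N/7 = 1025; 1025 ≡ 3 (mod 7); 3·5 ≡ 1, so inverse 5.
x ≡ 24·287·23 + 3·175·15 + 6·1025·5 = 197049.
197049 mod 7175 = 3324.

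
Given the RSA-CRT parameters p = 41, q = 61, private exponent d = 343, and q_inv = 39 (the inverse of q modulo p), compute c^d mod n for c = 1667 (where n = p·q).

1473

d_p = d mod (p−1) = 343 mod 40 = 23; d_q = d mod (q−1) = 43.
m₁ = c^(d_p) mod p: c ≡ 27 (mod 41), and 27^23 mod 41 = 38.
m₂ = c^(d_q) mod q: c ≡ 20 (mod 61), and 20^43 mod 61 = 9.
h = q_inv·(m₁ − m₂) mod p = 39·(38 − 9) mod 41 = 24.
m = m₂ + h·q = 9 + 24·61 = 1473.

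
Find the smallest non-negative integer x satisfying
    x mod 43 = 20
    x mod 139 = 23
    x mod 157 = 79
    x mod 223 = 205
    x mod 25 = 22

2457199072

From x ≡ 20 (mod 43) write x = 20 + 43t. Substituting into x ≡ 23 (mod 139) gives 43t ≡ 3 (mod 139), and since 43⁻¹ ≡ 97 (mod 139), t ≡ 13. Hence x ≡ 20 + 43·13 = 579 (mod 5977).
From x ≡ 579 (mod 5977) write x = 579 + 5977t. Substituting into x ≡ 79 (mod 157) gives 5977t ≡ 128 (mod 157), and since 11⁻¹ ≡ 100 (mod 157), t ≡ 83. Hence x ≡ 579 + 5977·83 = 496670 (mod 938389).
From x ≡ 496670 (mod 938389) write x = 496670 + 938389t. Substituting into x ≡ 205 (mod 223) gives 938389t ≡ 156 (mod 223), and since 5⁻¹ ≡ 134 (mod 223), t ≡ 165. Hence x ≡ 496670 + 938389·165 = 155330855 (mod 209260747).
From x ≡ 155330855 (mod 209260747) write x = 155330855 + 209260747t. Substituting into x ≡ 22 (mod 25) gives 209260747t ≡ 17 (mod 25), and since 22⁻¹ ≡ 8 (mod 25), t ≡ 11. Hence x ≡ 155330855 + 209260747·11 = 2457199072 (mod 5231518675).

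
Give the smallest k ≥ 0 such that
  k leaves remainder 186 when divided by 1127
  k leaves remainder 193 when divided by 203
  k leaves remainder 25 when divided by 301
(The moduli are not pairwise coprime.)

gcd(1127, 203) = 7 and 7 | (193 − 186), so the pair is consistent; merging gives k ≡ 22726 (mod 32683), where 32683 = lcm(1127, 203).
gcd(32683, 301) = 7 and 7 | (25 − 22726), so the pair is consistent; merging gives k ≡ 55409 (mod 1405369), where 1405369 = lcm(32683, 301).
The solution is unique modulo lcm(1127, 203, 301) = 1405369.

55409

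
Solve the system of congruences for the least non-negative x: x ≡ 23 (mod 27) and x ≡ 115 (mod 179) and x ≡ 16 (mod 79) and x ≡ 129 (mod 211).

47468588

From x ≡ 23 (mod 27) write x = 23 + 27t. Substituting into x ≡ 115 (mod 179) gives 27t ≡ 92 (mod 179), and since 27⁻¹ ≡ 126 (mod 179), t ≡ 136. Hence x ≡ 23 + 27·136 = 3695 (mod 4833).
From x ≡ 3695 (mod 4833) write x = 3695 + 4833t. Substituting into x ≡ 16 (mod 79) gives 4833t ≡ 34 (mod 79), and since 14⁻¹ ≡ 17 (mod 79), t ≡ 25. Hence x ≡ 3695 + 4833·25 = 124520 (mod 381807).
From x ≡ 124520 (mod 381807) write x = 124520 + 381807t. Substituting into x ≡ 129 (mod 211) gives 381807t ≡ 99 (mod 211), and since 108⁻¹ ≡ 127 (mod 211), t ≡ 124. Hence x ≡ 124520 + 381807·124 = 47468588 (mod 80561277).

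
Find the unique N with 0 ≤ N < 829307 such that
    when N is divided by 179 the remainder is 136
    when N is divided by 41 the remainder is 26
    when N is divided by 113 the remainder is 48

620192

The moduli are pairwise coprime; M = 179·41·113 = 829307.
M/179 = 4633; 4633 ≡ 158 (mod 179); 158·17 ≡ 1, so inverse 17.
M/41 = 20227; 20227 ≡ 14 (mod 41); 14·3 ≡ 1, so inverse 3.
M/113 = 7339; 7339 ≡ 107 (mod 113); 107·94 ≡ 1, so inverse 94.
N ≡ 136·4633·17 + 26·20227·3 + 48·7339·94 = 45402770.
45402770 mod 829307 = 620192.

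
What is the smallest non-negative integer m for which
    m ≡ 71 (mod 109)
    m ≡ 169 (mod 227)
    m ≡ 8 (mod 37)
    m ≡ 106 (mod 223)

122967658

The moduli are pairwise coprime; N = 109·227·37·223 = 204154493.
N/109 = 1872977; 1872977 ≡ 30 (mod 109); 30·40 ≡ 1, so inverse 40.
N/227 = 899359; 899359 ≡ 212 (mod 227); 212·121 ≡ 1, so inverse 121.
N/37 = 5517689; 5517689 ≡ 27 (mod 37); 27·11 ≡ 1, so inverse 11.
N/223 = 915491; 915491 ≡ 76 (mod 223); 76·179 ≡ 1, so inverse 179.
m ≡ 71·1872977·40 + 169·899359·121 + 8·5517689·11 + 106·915491·179 = 41566329737.
41566329737 mod 204154493 = 122967658.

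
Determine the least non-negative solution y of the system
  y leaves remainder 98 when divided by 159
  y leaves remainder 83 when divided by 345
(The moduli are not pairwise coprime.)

gcd(159, 345) = 3 and 3 | (83 − 98), so the pair is consistent; merging gives y ≡ 10433 (mod 18285), where 18285 = lcm(159, 345).
The solution is unique modulo lcm(159, 345) = 18285.

10433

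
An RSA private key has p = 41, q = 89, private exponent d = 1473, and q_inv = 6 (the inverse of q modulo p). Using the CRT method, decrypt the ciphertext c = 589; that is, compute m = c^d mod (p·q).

d_p = d mod (p−1) = 1473 mod 40 = 33; d_q = d mod (q−1) = 65.
m₁ = c^(d_p) mod p: c ≡ 15 (mod 41), and 15^33 mod 41 = 35.
m₂ = c^(d_q) mod q: c ≡ 55 (mod 89), and 55^65 mod 89 = 55.
h = q_inv·(m₁ − m₂) mod p = 6·(35 − 55) mod 41 = 3.
m = m₂ + h·q = 55 + 3·89 = 322.

322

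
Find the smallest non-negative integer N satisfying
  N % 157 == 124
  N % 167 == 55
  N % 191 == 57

From N ≡ 124 (mod 157) write N = 124 + 157t. Substituting into N ≡ 55 (mod 167) gives 157t ≡ 98 (mod 167), and since 157⁻¹ ≡ 50 (mod 167), t ≡ 57. Hence N ≡ 124 + 157·57 = 9073 (mod 26219).
From N ≡ 9073 (mod 26219) write N = 9073 + 26219t. Substituting into N ≡ 57 (mod 191) gives 26219t ≡ 152 (mod 191), and since 52⁻¹ ≡ 180 (mod 191), t ≡ 47. Hence N ≡ 9073 + 26219·47 = 1241366 (mod 5007829).

1241366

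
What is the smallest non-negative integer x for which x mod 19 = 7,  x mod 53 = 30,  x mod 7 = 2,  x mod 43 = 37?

The moduli are pairwise coprime; N = 19·53·7·43 = 303107.
N/19 = 15953; 15953 ≡ 12 (mod 19); 12·8 ≡ 1, so inverse 8.
N/53 = 5719; 5719 ≡ 48 (mod 53); 48·21 ≡ 1, so inverse 21.
N/7 = 43301; 43301 ≡ 6 (mod 7); 6·6 ≡ 1, so inverse 6.
N/43 = 7049; 7049 ≡ 40 (mod 43); 40·14 ≡ 1, so inverse 14.
x ≡ 7·15953·8 + 30·5719·21 + 2·43301·6 + 37·7049·14 = 8667332.
8667332 mod 303107 = 180336.

180336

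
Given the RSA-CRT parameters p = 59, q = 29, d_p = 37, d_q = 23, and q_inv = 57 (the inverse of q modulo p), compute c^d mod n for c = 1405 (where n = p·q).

m₁ = c^(d_p) mod p: c ≡ 48 (mod 59), and 48^37 mod 59 = 22.
m₂ = c^(d_q) mod q: c ≡ 13 (mod 29), and 13^23 mod 29 = 5.
h = q_inv·(m₁ − m₂) mod p = 57·(22 − 5) mod 59 = 25.
m = m₂ + h·q = 5 + 25·29 = 730.

730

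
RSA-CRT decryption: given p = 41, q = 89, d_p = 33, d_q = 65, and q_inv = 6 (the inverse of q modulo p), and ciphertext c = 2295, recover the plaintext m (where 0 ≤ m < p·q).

1188

m₁ = c^(d_p) mod p: c ≡ 40 (mod 41), and 40^33 mod 41 = 40.
m₂ = c^(d_q) mod q: c ≡ 70 (mod 89), and 70^65 mod 89 = 31.
h = q_inv·(m₁ − m₂) mod p = 6·(40 − 31) mod 41 = 13.
m = m₂ + h·q = 31 + 13·89 = 1188.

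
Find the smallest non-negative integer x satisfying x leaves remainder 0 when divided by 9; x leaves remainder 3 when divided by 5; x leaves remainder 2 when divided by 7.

198

From x ≡ 0 (mod 9) write x = 0 + 9t. Substituting into x ≡ 3 (mod 5) gives 9t ≡ 3 (mod 5), and since 4⁻¹ ≡ 4 (mod 5), t ≡ 2. Hence x ≡ 0 + 9·2 = 18 (mod 45).
From x ≡ 18 (mod 45) write x = 18 + 45t. Substituting into x ≡ 2 (mod 7) gives 45t ≡ 5 (mod 7), and since 3⁻¹ ≡ 5 (mod 7), t ≡ 4. Hence x ≡ 18 + 45·4 = 198 (mod 315).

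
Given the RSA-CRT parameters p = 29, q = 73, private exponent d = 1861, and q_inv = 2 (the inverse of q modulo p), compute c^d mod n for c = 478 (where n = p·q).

118

d_p = d mod (p−1) = 1861 mod 28 = 13; d_q = d mod (q−1) = 61.
m₁ = c^(d_p) mod p: c ≡ 14 (mod 29), and 14^13 mod 29 = 2.
m₂ = c^(d_q) mod q: c ≡ 40 (mod 73), and 40^61 mod 73 = 45.
h = q_inv·(m₁ − m₂) mod p = 2·(2 − 45) mod 29 = 1.
m = m₂ + h·q = 45 + 1·73 = 118.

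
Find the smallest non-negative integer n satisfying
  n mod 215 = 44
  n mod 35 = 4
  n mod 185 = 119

gcd(215, 35) = 5 and 5 | (4 − 44), so the pair is consistent; merging gives n ≡ 1334 (mod 1505), where 1505 = lcm(215, 35).
gcd(1505, 185) = 5 and 5 | (119 − 1334), so the pair is consistent; merging gives n ≡ 28424 (mod 55685), where 55685 = lcm(1505, 185).
The solution is unique modulo lcm(215, 35, 185) = 55685.

28424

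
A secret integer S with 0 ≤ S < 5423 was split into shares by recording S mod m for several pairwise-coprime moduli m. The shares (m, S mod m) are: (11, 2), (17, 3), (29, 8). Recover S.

The moduli are pairwise coprime; N = 11·17·29 = 5423.
N/11 = 493; 493 ≡ 9 (mod 11); 9·5 ≡ 1, so inverse 5.
N/17 = 319; 319 ≡ 13 (mod 17); 13·4 ≡ 1, so inverse 4.
N/29 = 187; 187 ≡ 13 (mod 29); 13·9 ≡ 1, so inverse 9.
S ≡ 2·493·5 + 3·319·4 + 8·187·9 = 22222.
22222 mod 5423 = 530.

530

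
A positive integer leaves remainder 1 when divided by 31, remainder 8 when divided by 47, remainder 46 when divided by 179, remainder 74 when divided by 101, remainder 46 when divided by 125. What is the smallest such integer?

The moduli are pairwise coprime; N = 31·47·179·101·125 = 3292637875.
N/31 = 106214125; 106214125 ≡ 3 (mod 31); 3·21 ≡ 1, so inverse 21.
N/47 = 70056125; 70056125 ≡ 40 (mod 47); 40·20 ≡ 1, so inverse 20.
N/179 = 18394625; 18394625 ≡ 48 (mod 179); 48·138 ≡ 1, so inverse 138.
N/101 = 32600375; 32600375 ≡ 100 (mod 101); 100·100 ≡ 1, so inverse 100.
N/125 = 26341103; 26341103 ≡ 103 (mod 125); 103·17 ≡ 1, so inverse 17.
k ≡ 1·106214125·21 + 8·70056125·20 + 46·18394625·138 + 74·32600375·100 + 46·26341103·17 = 392050073671.
392050073671 mod 3292637875 = 226166546.

226166546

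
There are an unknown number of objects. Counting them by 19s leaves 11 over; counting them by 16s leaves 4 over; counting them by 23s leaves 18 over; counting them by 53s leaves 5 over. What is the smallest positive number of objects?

The moduli are pairwise coprime; M = 19·16·23·53 = 370576.
M/19 = 19504; 19504 ≡ 10 (mod 19); 10·2 ≡ 1, so inverse 2.
M/16 = 23161; 23161 ≡ 9 (mod 16); 9·9 ≡ 1, so inverse 9.
M/23 = 16112; 16112 ≡ 12 (mod 23); 12·2 ≡ 1, so inverse 2.
M/53 = 6992; 6992 ≡ 49 (mod 53); 49·13 ≡ 1, so inverse 13.
N ≡ 11·19504·2 + 4·23161·9 + 18·16112·2 + 5·6992·13 = 2297396.
2297396 mod 370576 = 73940.

73940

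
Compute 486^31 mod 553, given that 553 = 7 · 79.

Mod 7: 486 ≡ 3; by Fermat, exponent reduces to 31 mod 6 = 1; 3^1 ≡ 3 (mod 7).
Mod 79: 486 ≡ 12; 12^31 ≡ 61 (mod 79).
Combine by CRT: x ≡ 3 (mod 7), x ≡ 61 (mod 79) ⇒ x ≡ 535 (mod 553).

535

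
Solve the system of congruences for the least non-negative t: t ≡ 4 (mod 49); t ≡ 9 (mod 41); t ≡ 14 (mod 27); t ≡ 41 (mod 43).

579380

From t ≡ 4 (mod 49) write t = 4 + 49s. Substituting into t ≡ 9 (mod 41) gives 49s ≡ 5 (mod 41), and since 8⁻¹ ≡ 36 (mod 41), s ≡ 16. Hence t ≡ 4 + 49·16 = 788 (mod 2009).
From t ≡ 788 (mod 2009) write t = 788 + 2009s. Substituting into t ≡ 14 (mod 27) gives 2009s ≡ 9 (mod 27), and since 11⁻¹ ≡ 5 (mod 27), s ≡ 18. Hence t ≡ 788 + 2009·18 = 36950 (mod 54243).
From t ≡ 36950 (mod 54243) write t = 36950 + 54243s. Substituting into t ≡ 41 (mod 43) gives 54243s ≡ 28 (mod 43), and since 20⁻¹ ≡ 28 (mod 43), s ≡ 10. Hence t ≡ 36950 + 54243·10 = 579380 (mod 2332449).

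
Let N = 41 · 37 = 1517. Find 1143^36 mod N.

Mod 41: 1143 ≡ 36; 36^36 ≡ 37 (mod 41).
Mod 37: 1143 ≡ 33; since 36 | 36, by Fermat 33^36 ≡ 1 (mod 37).
Combine by CRT: x ≡ 37 (mod 41), x ≡ 1 (mod 37) ⇒ x ≡ 1185 (mod 1517).

1185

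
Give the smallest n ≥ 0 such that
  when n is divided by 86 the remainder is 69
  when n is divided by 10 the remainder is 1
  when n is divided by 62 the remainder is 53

Combine the congruences pairwise.
gcd(86, 10) = 2 and 2 | (1 − 69), so the pair is consistent; merging gives n ≡ 241 (mod 430), where 430 = lcm(86, 10).
gcd(430, 62) = 2 and 2 | (53 − 241), so the pair is consistent; merging gives n ≡ 7121 (mod 13330), where 13330 = lcm(430, 62).
The solution is unique modulo lcm(86, 10, 62) = 13330.

7121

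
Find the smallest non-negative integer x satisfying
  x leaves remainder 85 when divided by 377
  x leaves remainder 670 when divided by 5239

79255

gcd(377, 5239) = 13 and 13 | (670 − 85), so the pair is consistent; merging gives x ≡ 79255 (mod 151931), where 151931 = lcm(377, 5239).
The solution is unique modulo lcm(377, 5239) = 151931.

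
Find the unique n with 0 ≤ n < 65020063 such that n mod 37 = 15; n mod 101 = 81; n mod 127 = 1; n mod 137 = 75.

18723865

From n ≡ 15 (mod 37) write n = 15 + 37t. Substituting into n ≡ 81 (mod 101) gives 37t ≡ 66 (mod 101), and since 37⁻¹ ≡ 71 (mod 101), t ≡ 40. Hence n ≡ 15 + 37·40 = 1495 (mod 3737).
From n ≡ 1495 (mod 3737) write n = 1495 + 3737t. Substituting into n ≡ 1 (mod 127) gives 3737t ≡ 30 (mod 127), and since 54⁻¹ ≡ 40 (mod 127), t ≡ 57. Hence n ≡ 1495 + 3737·57 = 214504 (mod 474599).
From n ≡ 214504 (mod 474599) write n = 214504 + 474599t. Substituting into n ≡ 75 (mod 137) gives 474599t ≡ 113 (mod 137), and since 31⁻¹ ≡ 84 (mod 137), t ≡ 39. Hence n ≡ 214504 + 474599·39 = 18723865 (mod 65020063).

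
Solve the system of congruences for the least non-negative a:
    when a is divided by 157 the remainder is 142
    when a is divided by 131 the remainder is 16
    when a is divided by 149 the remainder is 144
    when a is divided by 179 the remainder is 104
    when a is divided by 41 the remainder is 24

143019135

The moduli are pairwise coprime; N = 157·131·149·179·41 = 22490240737.
N/157 = 143249941; 143249941 ≡ 1 (mod 157), inverse 1.
N/131 = 171681227; 171681227 ≡ 94 (mod 131); 94·46 ≡ 1, so inverse 46.
N/149 = 150941213; 150941213 ≡ 41 (mod 149); 41·40 ≡ 1, so inverse 40.
N/179 = 125643803; 125643803 ≡ 123 (mod 179); 123·163 ≡ 1, so inverse 163.
N/41 = 548542457; 548542457 ≡ 13 (mod 41); 13·19 ≡ 1, so inverse 19.
a ≡ 142·143249941·1 + 16·171681227·46 + 144·150941213·40 + 104·125643803·163 + 24·548542457·19 = 3396169370422.
3396169370422 mod 22490240737 = 143019135.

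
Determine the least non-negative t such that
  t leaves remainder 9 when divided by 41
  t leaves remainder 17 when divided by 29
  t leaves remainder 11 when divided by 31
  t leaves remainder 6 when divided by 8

16286

From t ≡ 9 (mod 41) write t = 9 + 41s. Substituting into t ≡ 17 (mod 29) gives 41s ≡ 8 (mod 29), and since 12⁻¹ ≡ 17 (mod 29), s ≡ 20. Hence t ≡ 9 + 41·20 = 829 (mod 1189).
From t ≡ 829 (mod 1189) write t = 829 + 1189s. Substituting into t ≡ 11 (mod 31) gives 1189s ≡ 19 (mod 31), and since 11⁻¹ ≡ 17 (mod 31), s ≡ 13. Hence t ≡ 829 + 1189·13 = 16286 (mod 36859).
From t ≡ 16286 (mod 36859) write t = 16286 + 36859s. Substituting into t ≡ 6 (mod 8) gives 36859s ≡ 0 (mod 8), and since 3⁻¹ ≡ 3 (mod 8), s ≡ 0. Hence t ≡ 16286 + 36859·0 = 16286 (mod 294872).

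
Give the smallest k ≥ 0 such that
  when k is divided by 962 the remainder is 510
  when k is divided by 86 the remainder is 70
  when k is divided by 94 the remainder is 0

gcd(962, 86) = 2 and 2 | (70 − 510), so the pair is consistent; merging gives k ≡ 36104 (mod 41366), where 41366 = lcm(962, 86).
gcd(41366, 94) = 2 and 2 | (0 − 36104), so the pair is consistent; merging gives k ≡ 1277084 (mod 1944202), where 1944202 = lcm(41366, 94).
The solution is unique modulo lcm(962, 86, 94) = 1944202.

1277084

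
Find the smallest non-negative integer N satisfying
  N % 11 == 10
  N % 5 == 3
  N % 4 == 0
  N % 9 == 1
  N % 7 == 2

The moduli are pairwise coprime; M = 11·5·4·9·7 = 13860.
M/11 = 1260; 1260 ≡ 6 (mod 11); 6·2 ≡ 1, so inverse 2.
M/5 = 2772; 2772 ≡ 2 (mod 5); 2·3 ≡ 1, so inverse 3.
M/4 = 3465; 3465 ≡ 1 (mod 4), inverse 1.
M/9 = 1540; 1540 ≡ 1 (mod 9), inverse 1.
M/7 = 1980; 1980 ≡ 6 (mod 7); 6·6 ≡ 1, so inverse 6.
N ≡ 10·1260·2 + 3·2772·3 + 0·3465·1 + 1·1540·1 + 2·1980·6 = 75448.
75448 mod 13860 = 6148.

6148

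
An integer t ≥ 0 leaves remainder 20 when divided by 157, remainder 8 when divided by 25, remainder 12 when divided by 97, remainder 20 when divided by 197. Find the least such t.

10732383

From t ≡ 20 (mod 157) write t = 20 + 157s. Substituting into t ≡ 8 (mod 25) gives 157s ≡ 13 (mod 25), and since 7⁻¹ ≡ 18 (mod 25), s ≡ 9. Hence t ≡ 20 + 157·9 = 1433 (mod 3925).
From t ≡ 1433 (mod 3925) write t = 1433 + 3925s. Substituting into t ≡ 12 (mod 97) gives 3925s ≡ 34 (mod 97), and since 45⁻¹ ≡ 69 (mod 97), s ≡ 18. Hence t ≡ 1433 + 3925·18 = 72083 (mod 380725).
From t ≡ 72083 (mod 380725) write t = 72083 + 380725s. Substituting into t ≡ 20 (mod 197) gives 380725s ≡ 39 (mod 197), and since 121⁻¹ ≡ 127 (mod 197), s ≡ 28. Hence t ≡ 72083 + 380725·28 = 10732383 (mod 75002825).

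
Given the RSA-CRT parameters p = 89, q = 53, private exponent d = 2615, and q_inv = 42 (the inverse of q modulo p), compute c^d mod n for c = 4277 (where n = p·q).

d_p = d mod (p−1) = 2615 mod 88 = 63; d_q = d mod (q−1) = 15.
m₁ = c^(d_p) mod p: c ≡ 5 (mod 89), and 5^63 mod 89 = 42.
m₂ = c^(d_q) mod q: c ≡ 37 (mod 53), and 37^15 mod 53 = 9.
h = q_inv·(m₁ − m₂) mod p = 42·(42 − 9) mod 89 = 51.
m = m₂ + h·q = 9 + 51·53 = 2712.

2712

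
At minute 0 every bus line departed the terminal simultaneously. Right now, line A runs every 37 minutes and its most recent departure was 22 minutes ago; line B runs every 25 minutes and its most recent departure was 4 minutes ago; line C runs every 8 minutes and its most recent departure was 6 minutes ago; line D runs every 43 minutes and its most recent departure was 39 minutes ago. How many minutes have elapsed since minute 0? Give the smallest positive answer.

From t ≡ 22 (mod 37) write t = 22 + 37s. Substituting into t ≡ 4 (mod 25) gives 37s ≡ 7 (mod 25), and since 12⁻¹ ≡ 23 (mod 25), s ≡ 11. Hence t ≡ 22 + 37·11 = 429 (mod 925).
From t ≡ 429 (mod 925) write t = 429 + 925s. Substituting into t ≡ 6 (mod 8) gives 925s ≡ 1 (mod 8), and since 5⁻¹ ≡ 5 (mod 8), s ≡ 5. Hence t ≡ 429 + 925·5 = 5054 (mod 7400).
From t ≡ 5054 (mod 7400) write t = 5054 + 7400s. Substituting into t ≡ 39 (mod 43) gives 7400s ≡ 16 (mod 43), and since 4⁻¹ ≡ 11 (mod 43), s ≡ 4. Hence t ≡ 5054 + 7400·4 = 34654 (mod 318200).

34654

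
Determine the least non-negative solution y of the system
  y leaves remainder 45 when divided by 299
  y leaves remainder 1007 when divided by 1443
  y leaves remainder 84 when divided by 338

gcd(299, 1443) = 13 and 13 | (1007 − 45), so the pair is consistent; merging gives y ≡ 11108 (mod 33189), where 33189 = lcm(299, 1443).
gcd(33189, 338) = 13 and 13 | (84 − 11108), so the pair is consistent; merging gives y ≡ 77486 (mod 862914), where 862914 = lcm(33189, 338).
The solution is unique modulo lcm(299, 1443, 338) = 862914.

77486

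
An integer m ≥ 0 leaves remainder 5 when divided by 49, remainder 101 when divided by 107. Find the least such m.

Combine the congruences pairwise.
From m ≡ 5 (mod 49) write m = 5 + 49t. Substituting into m ≡ 101 (mod 107) gives 49t ≡ 96 (mod 107), and since 49⁻¹ ≡ 83 (mod 107), t ≡ 50. Hence m ≡ 5 + 49·50 = 2455 (mod 5243).

2455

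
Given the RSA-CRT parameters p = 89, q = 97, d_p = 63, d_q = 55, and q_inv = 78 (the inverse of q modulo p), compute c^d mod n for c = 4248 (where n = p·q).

6624

m₁ = c^(d_p) mod p: c ≡ 65 (mod 89), and 65^63 mod 89 = 38.
m₂ = c^(d_q) mod q: c ≡ 77 (mod 97), and 77^55 mod 97 = 28.
h = q_inv·(m₁ − m₂) mod p = 78·(38 − 28) mod 89 = 68.
m = m₂ + h·q = 28 + 68·97 = 6624.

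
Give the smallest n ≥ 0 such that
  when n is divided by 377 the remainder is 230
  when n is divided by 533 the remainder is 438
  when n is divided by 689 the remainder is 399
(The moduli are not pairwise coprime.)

473742

gcd(377, 533) = 13 and 13 | (438 − 230), so the pair is consistent; merging gives n ≡ 10032 (mod 15457), where 15457 = lcm(377, 533).
gcd(15457, 689) = 13 and 13 | (399 − 10032), so the pair is consistent; merging gives n ≡ 473742 (mod 819221), where 819221 = lcm(15457, 689).
The solution is unique modulo lcm(377, 533, 689) = 819221.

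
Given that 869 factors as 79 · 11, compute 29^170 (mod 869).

518

Mod 79: 29 ≡ 29; by Fermat, exponent reduces to 170 mod 78 = 14; 29^14 ≡ 44 (mod 79).
Mod 11: 29 ≡ 7; since 10 | 170, by Fermat 7^170 ≡ 1 (mod 11).
Combine by CRT: x ≡ 44 (mod 79), x ≡ 1 (mod 11) ⇒ x ≡ 518 (mod 869).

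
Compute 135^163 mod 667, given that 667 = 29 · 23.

Mod 29: 135 ≡ 19; by Fermat, exponent reduces to 163 mod 28 = 23; 19^23 ≡ 18 (mod 29).
Mod 23: 135 ≡ 20; by Fermat, exponent reduces to 163 mod 22 = 9; 20^9 ≡ 5 (mod 23).
Combine by CRT: x ≡ 18 (mod 29), x ≡ 5 (mod 23) ⇒ x ≡ 511 (mod 667).

511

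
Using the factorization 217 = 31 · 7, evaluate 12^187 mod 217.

Mod 31: 12 ≡ 12; by Fermat, exponent reduces to 187 mod 30 = 7; 12^7 ≡ 24 (mod 31).
Mod 7: 12 ≡ 5; by Fermat, exponent reduces to 187 mod 6 = 1; 5^1 ≡ 5 (mod 7).
Combine by CRT: x ≡ 24 (mod 31), x ≡ 5 (mod 7) ⇒ x ≡ 117 (mod 217).

117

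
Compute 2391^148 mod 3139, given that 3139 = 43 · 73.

Mod 43: 2391 ≡ 26; by Fermat, exponent reduces to 148 mod 42 = 22; 26^22 ≡ 17 (mod 43).
Mod 73: 2391 ≡ 55; by Fermat, exponent reduces to 148 mod 72 = 4; 55^4 ≡ 2 (mod 73).
Combine by CRT: x ≡ 17 (mod 43), x ≡ 2 (mod 73) ⇒ x ≡ 1608 (mod 3139).

1608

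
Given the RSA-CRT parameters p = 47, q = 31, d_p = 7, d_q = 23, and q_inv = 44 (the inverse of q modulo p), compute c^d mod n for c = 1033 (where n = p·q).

1409

m₁ = c^(d_p) mod p: c ≡ 46 (mod 47), and 46^7 mod 47 = 46.
m₂ = c^(d_q) mod q: c ≡ 10 (mod 31), and 10^23 mod 31 = 14.
h = q_inv·(m₁ − m₂) mod p = 44·(46 − 14) mod 47 = 45.
m = m₂ + h·q = 14 + 45·31 = 1409.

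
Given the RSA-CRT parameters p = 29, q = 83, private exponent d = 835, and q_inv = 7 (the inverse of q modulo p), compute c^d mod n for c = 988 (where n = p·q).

d_p = d mod (p−1) = 835 mod 28 = 23; d_q = d mod (q−1) = 15.
m₁ = c^(d_p) mod p: c ≡ 2 (mod 29), and 2^23 mod 29 = 10.
m₂ = c^(d_q) mod q: c ≡ 75 (mod 83), and 75^15 mod 83 = 16.
h = q_inv·(m₁ − m₂) mod p = 7·(10 − 16) mod 29 = 16.
m = m₂ + h·q = 16 + 16·83 = 1344.

1344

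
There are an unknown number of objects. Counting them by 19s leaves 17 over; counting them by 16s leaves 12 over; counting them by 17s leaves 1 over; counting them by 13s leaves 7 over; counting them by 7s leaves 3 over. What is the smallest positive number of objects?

From N ≡ 17 (mod 19) write N = 17 + 19t. Substituting into N ≡ 12 (mod 16) gives 19t ≡ 11 (mod 16), and since 3⁻¹ ≡ 11 (mod 16), t ≡ 9. Hence N ≡ 17 + 19·9 = 188 (mod 304).
From N ≡ 188 (mod 304) write N = 188 + 304t. Substituting into N ≡ 1 (mod 17) gives 304t ≡ 0 (mod 17), and since 15⁻¹ ≡ 8 (mod 17), t ≡ 0. Hence N ≡ 188 + 304·0 = 188 (mod 5168).
From N ≡ 188 (mod 5168) write N = 188 + 5168t. Substituting into N ≡ 7 (mod 13) gives 5168t ≡ 1 (mod 13), and since 7⁻¹ ≡ 2 (mod 13), t ≡ 2. Hence N ≡ 188 + 5168·2 = 10524 (mod 67184).
From N ≡ 10524 (mod 67184) write N = 10524 + 67184t. Substituting into N ≡ 3 (mod 7) gives 67184t ≡ 0 (mod 7), and since 5⁻¹ ≡ 3 (mod 7), t ≡ 0. Hence N ≡ 10524 + 67184·0 = 10524 (mod 470288).

10524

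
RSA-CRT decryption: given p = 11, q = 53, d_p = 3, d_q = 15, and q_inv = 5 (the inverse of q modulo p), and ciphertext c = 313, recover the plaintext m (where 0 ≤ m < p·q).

114

m₁ = c^(d_p) mod p: c ≡ 5 (mod 11), and 5^3 mod 11 = 4.
m₂ = c^(d_q) mod q: c ≡ 48 (mod 53), and 48^15 mod 53 = 8.
h = q_inv·(m₁ − m₂) mod p = 5·(4 − 8) mod 11 = 2.
m = m₂ + h·q = 8 + 2·53 = 114.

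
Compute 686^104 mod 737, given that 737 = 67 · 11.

696

Mod 67: 686 ≡ 16; by Fermat, exponent reduces to 104 mod 66 = 38; 16^38 ≡ 26 (mod 67).
Mod 11: 686 ≡ 4; by Fermat, exponent reduces to 104 mod 10 = 4; 4^4 ≡ 3 (mod 11).
Combine by CRT: x ≡ 26 (mod 67), x ≡ 3 (mod 11) ⇒ x ≡ 696 (mod 737).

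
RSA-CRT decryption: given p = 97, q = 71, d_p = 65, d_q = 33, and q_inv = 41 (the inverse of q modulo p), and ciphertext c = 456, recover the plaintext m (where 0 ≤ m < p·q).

4439

m₁ = c^(d_p) mod p: c ≡ 68 (mod 97), and 68^65 mod 97 = 74.
m₂ = c^(d_q) mod q: c ≡ 30 (mod 71), and 30^33 mod 71 = 37.
h = q_inv·(m₁ − m₂) mod p = 41·(74 − 37) mod 97 = 62.
m = m₂ + h·q = 37 + 62·71 = 4439.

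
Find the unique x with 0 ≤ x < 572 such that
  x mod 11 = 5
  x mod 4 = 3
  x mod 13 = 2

The moduli are pairwise coprime; N = 11·4·13 = 572.
N/11 = 52; 52 ≡ 8 (mod 11); 8·7 ≡ 1, so inverse 7.
N/4 = 143; 143 ≡ 3 (mod 4); 3·3 ≡ 1, so inverse 3.
N/13 = 44; 44 ≡ 5 (mod 13); 5·8 ≡ 1, so inverse 8.
x ≡ 5·52·7 + 3·143·3 + 2·44·8 = 3811.
3811 mod 572 = 379.

379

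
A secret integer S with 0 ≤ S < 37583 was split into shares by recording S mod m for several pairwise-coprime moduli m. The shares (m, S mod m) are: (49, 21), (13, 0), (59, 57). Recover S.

The moduli are pairwise coprime; N = 49·13·59 = 37583.
N/49 = 767; 767 ≡ 32 (mod 49); 32·23 ≡ 1, so inverse 23.
N/13 = 2891; 2891 ≡ 5 (mod 13); 5·8 ≡ 1, so inverse 8.
N/59 = 637; 637 ≡ 47 (mod 59); 47·54 ≡ 1, so inverse 54.
S ≡ 21·767·23 + 0·2891·8 + 57·637·54 = 2331147.
2331147 mod 37583 = 1001.

1001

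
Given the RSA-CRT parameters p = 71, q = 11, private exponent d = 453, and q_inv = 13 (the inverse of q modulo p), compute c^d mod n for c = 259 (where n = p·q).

d_p = d mod (p−1) = 453 mod 70 = 33; d_q = d mod (q−1) = 3.
m₁ = c^(d_p) mod p: c ≡ 46 (mod 71), and 46^33 mod 71 = 66.
m₂ = c^(d_q) mod q: c ≡ 6 (mod 11), and 6^3 mod 11 = 7.
h = q_inv·(m₁ − m₂) mod p = 13·(66 − 7) mod 71 = 57.
m = m₂ + h·q = 7 + 57·11 = 634.

634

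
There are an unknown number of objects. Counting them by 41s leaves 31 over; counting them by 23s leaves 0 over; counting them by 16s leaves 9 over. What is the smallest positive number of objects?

10281

The moduli are pairwise coprime; M = 41·23·16 = 15088.
M/41 = 368; 368 ≡ 40 (mod 41); 40·40 ≡ 1, so inverse 40.
M/23 = 656; 656 ≡ 12 (mod 23); 12·2 ≡ 1, so inverse 2.
M/16 = 943; 943 ≡ 15 (mod 16); 15·15 ≡ 1, so inverse 15.
N ≡ 31·368·40 + 0·656·2 + 9·943·15 = 583625.
583625 mod 15088 = 10281.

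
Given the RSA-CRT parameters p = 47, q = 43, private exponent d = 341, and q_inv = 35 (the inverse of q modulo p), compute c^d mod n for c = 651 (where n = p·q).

d_p = d mod (p−1) = 341 mod 46 = 19; d_q = d mod (q−1) = 5.
m₁ = c^(d_p) mod p: c ≡ 40 (mod 47), and 40^19 mod 47 = 35.
m₂ = c^(d_q) mod q: c ≡ 6 (mod 43), and 6^5 mod 43 = 36.
h = q_inv·(m₁ − m₂) mod p = 35·(35 − 36) mod 47 = 12.
m = m₂ + h·q = 36 + 12·43 = 552.

552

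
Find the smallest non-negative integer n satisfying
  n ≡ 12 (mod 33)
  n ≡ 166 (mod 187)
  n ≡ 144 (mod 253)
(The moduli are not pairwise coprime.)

1662

gcd(33, 187) = 11 and 11 | (166 − 12), so the pair is consistent; merging gives n ≡ 540 (mod 561), where 561 = lcm(33, 187).
gcd(561, 253) = 11 and 11 | (144 − 540), so the pair is consistent; merging gives n ≡ 1662 (mod 12903), where 12903 = lcm(561, 253).
The solution is unique modulo lcm(33, 187, 253) = 12903.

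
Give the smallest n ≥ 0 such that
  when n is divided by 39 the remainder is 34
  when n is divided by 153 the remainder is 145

1828

gcd(39, 153) = 3 and 3 | (145 − 34), so the pair is consistent; merging gives n ≡ 1828 (mod 1989), where 1989 = lcm(39, 153).
The solution is unique modulo lcm(39, 153) = 1989.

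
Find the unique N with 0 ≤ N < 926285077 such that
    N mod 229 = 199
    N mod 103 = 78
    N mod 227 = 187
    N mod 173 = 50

638298082

The moduli are pairwise coprime; M = 229·103·227·173 = 926285077.
M/229 = 4044913; 4044913 ≡ 86 (mod 229); 86·8 ≡ 1, so inverse 8.
M/103 = 8993059; 8993059 ≡ 26 (mod 103); 26·4 ≡ 1, so inverse 4.
M/227 = 4080551; 4080551 ≡ 226 (mod 227); 226·226 ≡ 1, so inverse 226.
M/173 = 5354249; 5354249 ≡ 72 (mod 173); 72·161 ≡ 1, so inverse 161.
N ≡ 199·4044913·8 + 78·8993059·4 + 187·4080551·226 + 50·5354249·161 = 224799286716.
224799286716 mod 926285077 = 638298082.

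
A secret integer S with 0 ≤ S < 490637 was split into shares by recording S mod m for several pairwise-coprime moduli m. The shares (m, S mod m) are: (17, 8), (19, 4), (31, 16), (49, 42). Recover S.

The moduli are pairwise coprime; N = 17·19·31·49 = 490637.
N/17 = 28861; 28861 ≡ 12 (mod 17); 12·10 ≡ 1, so inverse 10.
N/19 = 25823; 25823 ≡ 2 (mod 19); 2·10 ≡ 1, so inverse 10.
N/31 = 15827; 15827 ≡ 17 (mod 31); 17·11 ≡ 1, so inverse 11.
N/49 = 10013; 10013 ≡ 17 (mod 49); 17·26 ≡ 1, so inverse 26.
S ≡ 8·28861·10 + 4·25823·10 + 16·15827·11 + 42·10013·26 = 17061548.
17061548 mod 490637 = 379890.

379890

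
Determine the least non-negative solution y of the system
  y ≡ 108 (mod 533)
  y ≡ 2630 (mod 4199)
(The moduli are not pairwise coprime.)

gcd(533, 4199) = 13 and 13 | (2630 − 108), so the pair is consistent; merging gives y ≡ 27824 (mod 172159), where 172159 = lcm(533, 4199).
The solution is unique modulo lcm(533, 4199) = 172159.

27824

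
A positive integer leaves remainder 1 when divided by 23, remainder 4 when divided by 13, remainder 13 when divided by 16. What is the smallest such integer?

2669

From N ≡ 1 (mod 23) write N = 1 + 23t. Substituting into N ≡ 4 (mod 13) gives 23t ≡ 3 (mod 13), and since 10⁻¹ ≡ 4 (mod 13), t ≡ 12. Hence N ≡ 1 + 23·12 = 277 (mod 299).
From N ≡ 277 (mod 299) write N = 277 + 299t. Substituting into N ≡ 13 (mod 16) gives 299t ≡ 8 (mod 16), and since 11⁻¹ ≡ 3 (mod 16), t ≡ 8. Hence N ≡ 277 + 299·8 = 2669 (mod 4784).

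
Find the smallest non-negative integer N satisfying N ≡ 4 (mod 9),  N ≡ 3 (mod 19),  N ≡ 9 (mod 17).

The moduli are pairwise coprime; M = 9·19·17 = 2907.
M/9 = 323; 323 ≡ 8 (mod 9); 8·8 ≡ 1, so inverse 8.
M/19 = 153; 153 ≡ 1 (mod 19), inverse 1.
M/17 = 171; 171 ≡ 1 (mod 17), inverse 1.
N ≡ 4·323·8 + 3·153·1 + 9·171·1 = 12334.
12334 mod 2907 = 706.

706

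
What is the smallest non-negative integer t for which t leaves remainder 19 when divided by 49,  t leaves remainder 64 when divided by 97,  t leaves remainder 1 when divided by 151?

70971

The moduli are pairwise coprime; N = 49·97·151 = 717703.
N/49 = 14647; 14647 ≡ 45 (mod 49); 45·12 ≡ 1, so inverse 12.
N/97 = 7399; 7399 ≡ 27 (mod 97); 27·18 ≡ 1, so inverse 18.
N/151 = 4753; 4753 ≡ 72 (mod 151); 72·86 ≡ 1, so inverse 86.
t ≡ 19·14647·12 + 64·7399·18 + 1·4753·86 = 12271922.
12271922 mod 717703 = 70971.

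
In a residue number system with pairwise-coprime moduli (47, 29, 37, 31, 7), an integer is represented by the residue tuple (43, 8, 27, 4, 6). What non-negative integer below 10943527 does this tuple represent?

From x ≡ 43 (mod 47) write x = 43 + 47t. Substituting into x ≡ 8 (mod 29) gives 47t ≡ 23 (mod 29), and since 18⁻¹ ≡ 21 (mod 29), t ≡ 19. Hence x ≡ 43 + 47·19 = 936 (mod 1363).
From x ≡ 936 (mod 1363) write x = 936 + 1363t. Substituting into x ≡ 27 (mod 37) gives 1363t ≡ 16 (mod 37), and since 31⁻¹ ≡ 6 (mod 37), t ≡ 22. Hence x ≡ 936 + 1363·22 = 30922 (mod 50431).
From x ≡ 30922 (mod 50431) write x = 30922 + 50431t. Substituting into x ≡ 4 (mod 31) gives 50431t ≡ 20 (mod 31), and since 25⁻¹ ≡ 5 (mod 31), t ≡ 7. Hence x ≡ 30922 + 50431·7 = 383939 (mod 1563361).
From x ≡ 383939 (mod 1563361) write x = 383939 + 1563361t. Substituting into x ≡ 6 (mod 7) gives 1563361t ≡ 3 (mod 7), and since 2⁻¹ ≡ 4 (mod 7), t ≡ 5. Hence x ≡ 383939 + 1563361·5 = 8200744 (mod 10943527).

8200744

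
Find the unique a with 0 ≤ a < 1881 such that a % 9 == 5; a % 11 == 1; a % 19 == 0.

The moduli are pairwise coprime; N = 9·11·19 = 1881.
N/9 = 209; 209 ≡ 2 (mod 9); 2·5 ≡ 1, so inverse 5.
N/11 = 171; 171 ≡ 6 (mod 11); 6·2 ≡ 1, so inverse 2.
N/19 = 99; 99 ≡ 4 (mod 19); 4·5 ≡ 1, so inverse 5.
a ≡ 5·209·5 + 1·171·2 + 0·99·5 = 5567.
5567 mod 1881 = 1805.

1805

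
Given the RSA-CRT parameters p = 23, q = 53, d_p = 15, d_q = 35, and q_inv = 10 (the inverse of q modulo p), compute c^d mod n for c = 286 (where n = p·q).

465

m₁ = c^(d_p) mod p: c ≡ 10 (mod 23), and 10^15 mod 23 = 5.
m₂ = c^(d_q) mod q: c ≡ 21 (mod 53), and 21^35 mod 53 = 41.
h = q_inv·(m₁ − m₂) mod p = 10·(5 − 41) mod 23 = 8.
m = m₂ + h·q = 41 + 8·53 = 465.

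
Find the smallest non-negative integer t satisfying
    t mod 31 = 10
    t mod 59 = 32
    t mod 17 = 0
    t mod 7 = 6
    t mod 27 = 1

3524338

The moduli are pairwise coprime; N = 31·59·17·7·27 = 5876577.
N/31 = 189567; 189567 ≡ 2 (mod 31); 2·16 ≡ 1, so inverse 16.
N/59 = 99603; 99603 ≡ 11 (mod 59); 11·43 ≡ 1, so inverse 43.
N/17 = 345681; 345681 ≡ 3 (mod 17); 3·6 ≡ 1, so inverse 6.
N/7 = 839511; 839511 ≡ 1 (mod 7), inverse 1.
N/27 = 217651; 217651 ≡ 4 (mod 27); 4·7 ≡ 1, so inverse 7.
t ≡ 10·189567·16 + 32·99603·43 + 0·345681·6 + 6·839511·1 + 1·217651·7 = 173945071.
173945071 mod 5876577 = 3524338.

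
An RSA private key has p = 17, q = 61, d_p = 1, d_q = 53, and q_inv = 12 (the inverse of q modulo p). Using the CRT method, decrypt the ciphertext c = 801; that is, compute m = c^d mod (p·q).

342

m₁ = c^(d_p) mod p: c ≡ 2 (mod 17), and 2^1 mod 17 = 2.
m₂ = c^(d_q) mod q: c ≡ 8 (mod 61), and 8^53 mod 61 = 37.
h = q_inv·(m₁ − m₂) mod p = 12·(2 − 37) mod 17 = 5.
m = m₂ + h·q = 37 + 5·61 = 342.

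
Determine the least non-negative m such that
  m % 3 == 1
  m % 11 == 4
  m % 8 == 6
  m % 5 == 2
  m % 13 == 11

From m ≡ 1 (mod 3) write m = 1 + 3t. Substituting into m ≡ 4 (mod 11) gives 3t ≡ 3 (mod 11), and since 3⁻¹ ≡ 4 (mod 11), t ≡ 1. Hence m ≡ 1 + 3·1 = 4 (mod 33).
From m ≡ 4 (mod 33) write m = 4 + 33t. Substituting into m ≡ 6 (mod 8) gives 33t ≡ 2 (mod 8), and since 1⁻¹ ≡ 1 (mod 8), t ≡ 2. Hence m ≡ 4 + 33·2 = 70 (mod 264).
From m ≡ 70 (mod 264) write m = 70 + 264t. Substituting into m ≡ 2 (mod 5) gives 264t ≡ 2 (mod 5), and since 4⁻¹ ≡ 4 (mod 5), t ≡ 3. Hence m ≡ 70 + 264·3 = 862 (mod 1320).
From m ≡ 862 (mod 1320) write m = 862 + 1320t. Substituting into m ≡ 11 (mod 13) gives 1320t ≡ 7 (mod 13), and since 7⁻¹ ≡ 2 (mod 13), t ≡ 1. Hence m ≡ 862 + 1320·1 = 2182 (mod 17160).

2182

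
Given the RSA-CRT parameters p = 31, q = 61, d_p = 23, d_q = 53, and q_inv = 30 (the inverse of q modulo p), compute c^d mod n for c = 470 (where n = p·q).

m₁ = c^(d_p) mod p: c ≡ 5 (mod 31), and 5^23 mod 31 = 25.
m₂ = c^(d_q) mod q: c ≡ 43 (mod 61), and 43^53 mod 61 = 31.
h = q_inv·(m₁ − m₂) mod p = 30·(25 − 31) mod 31 = 6.
m = m₂ + h·q = 31 + 6·61 = 397.

397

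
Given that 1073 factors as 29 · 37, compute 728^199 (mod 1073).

Mod 29: 728 ≡ 3; by Fermat, exponent reduces to 199 mod 28 = 3; 3^3 ≡ 27 (mod 29).
Mod 37: 728 ≡ 25; by Fermat, exponent reduces to 199 mod 36 = 19; 25^19 ≡ 25 (mod 37).
Combine by CRT: x ≡ 27 (mod 29), x ≡ 25 (mod 37) ⇒ x ≡ 839 (mod 1073).

839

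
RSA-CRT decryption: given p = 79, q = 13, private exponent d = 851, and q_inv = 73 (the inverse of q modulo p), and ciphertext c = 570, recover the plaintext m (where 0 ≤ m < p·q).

d_p = d mod (p−1) = 851 mod 78 = 71; d_q = d mod (q−1) = 11.
m₁ = c^(d_p) mod p: c ≡ 17 (mod 79), and 17^71 mod 79 = 12.
m₂ = c^(d_q) mod q: c ≡ 11 (mod 13), and 11^11 mod 13 = 6.
h = q_inv·(m₁ − m₂) mod p = 73·(12 − 6) mod 79 = 43.
m = m₂ + h·q = 6 + 43·13 = 565.

565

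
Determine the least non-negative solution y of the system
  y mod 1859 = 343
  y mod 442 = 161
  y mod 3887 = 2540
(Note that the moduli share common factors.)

gcd(1859, 442) = 13 and 13 | (161 − 343), so the pair is consistent; merging gives y ≡ 59831 (mod 63206), where 63206 = lcm(1859, 442).
gcd(63206, 3887) = 169 and 169 | (2540 − 59831), so the pair is consistent; merging gives y ≡ 123037 (mod 1453738), where 1453738 = lcm(63206, 3887).
The solution is unique modulo lcm(1859, 442, 3887) = 1453738.

123037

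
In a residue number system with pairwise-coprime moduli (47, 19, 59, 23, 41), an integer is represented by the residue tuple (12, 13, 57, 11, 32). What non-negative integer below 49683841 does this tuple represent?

Combine the congruences pairwise.
From x ≡ 12 (mod 47) write x = 12 + 47t. Substituting into x ≡ 13 (mod 19) gives 47t ≡ 1 (mod 19), and since 9⁻¹ ≡ 17 (mod 19), t ≡ 17. Hence x ≡ 12 + 47·17 = 811 (mod 893).
From x ≡ 811 (mod 893) write x = 811 + 893t. Substituting into x ≡ 57 (mod 59) gives 893t ≡ 13 (mod 59), and since 8⁻¹ ≡ 37 (mod 59), t ≡ 9. Hence x ≡ 811 + 893·9 = 8848 (mod 52687).
From x ≡ 8848 (mod 52687) write x = 8848 + 52687t. Substituting into x ≡ 11 (mod 23) gives 52687t ≡ 18 (mod 23), and since 17⁻¹ ≡ 19 (mod 23), t ≡ 20. Hence x ≡ 8848 + 52687·20 = 1062588 (mod 1211801).
From x ≡ 1062588 (mod 1211801) write x = 1062588 + 1211801t. Substituting into x ≡ 32 (mod 41) gives 1211801t ≡ 0 (mod 41), and since 5⁻¹ ≡ 33 (mod 41), t ≡ 0. Hence x ≡ 1062588 + 1211801·0 = 1062588 (mod 49683841).

1062588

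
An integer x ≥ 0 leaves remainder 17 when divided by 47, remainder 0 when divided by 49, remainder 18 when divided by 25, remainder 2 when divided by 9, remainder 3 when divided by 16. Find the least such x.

From x ≡ 17 (mod 47) write x = 17 + 47t. Substituting into x ≡ 0 (mod 49) gives 47t ≡ 32 (mod 49), and since 47⁻¹ ≡ 24 (mod 49), t ≡ 33. Hence x ≡ 17 + 47·33 = 1568 (mod 2303).
From x ≡ 1568 (mod 2303) write x = 1568 + 2303t. Substituting into x ≡ 18 (mod 25) gives 2303t ≡ 0 (mod 25), and since 3⁻¹ ≡ 17 (mod 25), t ≡ 0. Hence x ≡ 1568 + 2303·0 = 1568 (mod 57575).
From x ≡ 1568 (mod 57575) write x = 1568 + 57575t. Substituting into x ≡ 2 (mod 9) gives 57575t ≡ 0 (mod 9), and since 2⁻¹ ≡ 5 (mod 9), t ≡ 0. Hence x ≡ 1568 + 57575·0 = 1568 (mod 518175).
From x ≡ 1568 (mod 518175) write x = 1568 + 518175t. Substituting into x ≡ 3 (mod 16) gives 518175t ≡ 3 (mod 16), and since 15⁻¹ ≡ 15 (mod 16), t ≡ 13. Hence x ≡ 1568 + 518175·13 = 6737843 (mod 8290800).

6737843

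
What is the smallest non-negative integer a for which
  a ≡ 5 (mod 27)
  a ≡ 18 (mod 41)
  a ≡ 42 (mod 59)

The moduli are pairwise coprime; N = 27·41·59 = 65313.
N/27 = 2419; 2419 ≡ 16 (mod 27); 16·22 ≡ 1, so inverse 22.
N/41 = 1593; 1593 ≡ 35 (mod 41); 35·34 ≡ 1, so inverse 34.
N/59 = 1107; 1107 ≡ 45 (mod 59); 45·21 ≡ 1, so inverse 21.
a ≡ 5·2419·22 + 18·1593·34 + 42·1107·21 = 2217380.
2217380 mod 65313 = 62051.

62051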